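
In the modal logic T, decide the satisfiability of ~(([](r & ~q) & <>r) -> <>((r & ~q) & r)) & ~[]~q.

1. ~(([](r & ~q) & <>r) -> <>((r & ~q) & r)) & ~[]~q, u
2. ~(([](r & ~q) & <>r) -> <>((r & ~q) & r)), u
3. ~[]~q, u
4. [](r & ~q) & <>r, u
5. ~<>((r & ~q) & r), u
6. [](r & ~q), u
7. <>r, u
8. ~((r & ~q) & r), u
9. r & ~q, u
10. r, u
11. ~q, u
12. ~(r & ~q), u
13. q, u
Accessibility: uRu
Branch closes: q and ~q both at u.
All branches of the tableau close; one closing branch shown above.

Unsatisfiable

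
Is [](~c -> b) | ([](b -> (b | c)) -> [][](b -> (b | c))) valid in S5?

Yes, valid

Tableau for the negation ~([](~c -> b) | ([](b -> (b | c)) -> [][](b -> (b | c)))):
1. ~([](~c -> b) | ([](b -> (b | c)) -> [][](b -> (b | c)))), u
2. ~[](~c -> b), u
3. ~([](b -> (b | c)) -> [][](b -> (b | c))), u
4. [](b -> (b | c)), u
5. ~[][](b -> (b | c)), u
6. b -> (b | c), u
7. b | c, u
8. c, u
9. ~(~c -> b), v
10. ~c, v
11. ~b, v
12. b -> (b | c), v
13. ~[](b -> (b | c)), w
14. b -> (b | c), w
15. b | c, w
16. c, w
17. ~(b -> (b | c)), x
18. b, x
19. ~(b | c), x
20. ~b, x
21. ~c, x
Accessibility: uRu, uRv, uRw, uRx, vRu, vRv, vRw, vRx, wRu, wRv, wRw, wRx, xRu, xRv, xRw, xRx
Branch closes: b and ~b both at x.
All branches of the negation close; one closing branch shown above.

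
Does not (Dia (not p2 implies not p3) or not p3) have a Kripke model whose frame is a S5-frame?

1. not (Dia (not p2 implies not p3) or not p3), w0
2. not Dia (not p2 implies not p3), w0
3. p3, w0
4. not (not p2 implies not p3), w0
5. not p2, w0
Accessibility: w0Rw0

Yes, satisfiable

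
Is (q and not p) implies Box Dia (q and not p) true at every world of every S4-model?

Tableau for the negation not ((q and not p) implies Box Dia (q and not p)):
1. not ((q and not p) implies Box Dia (q and not p)), u
2. q and not p, u
3. not Box Dia (q and not p), u
4. q, u
5. not p, u
6. not Dia (q and not p), v
7. not (q and not p), v
8. p, v
Accessibility: uRu, uRv, vRv
The negation has an open branch (countermodel exists).

Not valid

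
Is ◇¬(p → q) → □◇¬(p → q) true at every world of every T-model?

Invalid (countermodel exists)

Tableau for the negation ¬(◇¬(p → q) → □◇¬(p → q)):
1. ¬(◇¬(p → q) → □◇¬(p → q)), u
2. ◇¬(p → q), u   [¬→-rule on 1]
3. ¬□◇¬(p → q), u   [¬→-rule on 1]
4. ¬(p → q), v   [◇-rule on 2: fresh world v, uRv]
5. p, v   [¬→-rule on 4]
6. ¬q, v   [¬→-rule on 4]
7. ¬◇¬(p → q), w   [¬□-rule on 3: fresh world w, uRw]
8. p → q, w   [¬◇-rule on 7 via wRw]
9. q, w   [→-rule on 8 (branches; this branch)]
Accessibility: uRu, uRv, uRw, vRv, wRw
The negation has an open branch (countermodel exists).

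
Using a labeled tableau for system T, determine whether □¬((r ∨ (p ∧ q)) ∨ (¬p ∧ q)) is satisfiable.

1. □¬((r ∨ (p ∧ q)) ∨ (¬p ∧ q)), w0
2. ¬((r ∨ (p ∧ q)) ∨ (¬p ∧ q)), w0
3. ¬(r ∨ (p ∧ q)), w0
4. ¬(¬p ∧ q), w0
5. ¬r, w0
6. ¬(p ∧ q), w0
7. ¬q, w0
Accessibility: w0Rw0

Yes, satisfiable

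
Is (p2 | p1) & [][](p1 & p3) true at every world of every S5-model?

Tableau for the negation ~((p2 | p1) & [][](p1 & p3)):
1. ~((p2 | p1) & [][](p1 & p3)), u
2. ~[][](p1 & p3), u   [~&-rule on 1 (branches; this branch)]
3. ~[](p1 & p3), v   [~[]-rule on 2: fresh world v, uRv]
4. ~(p1 & p3), w   [~[]-rule on 3: fresh world w, vRw]
5. ~p3, w   [~&-rule on 4 (branches; this branch)]
Accessibility: uRu, uRv, uRw, vRu, vRv, vRw, wRu, wRv, wRw
The negation has an open branch (countermodel exists).

Not valid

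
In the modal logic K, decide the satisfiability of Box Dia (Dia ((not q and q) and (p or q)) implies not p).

1. Box Dia (Dia ((not q and q) and (p or q)) implies not p), u

Satisfiable (open branch found)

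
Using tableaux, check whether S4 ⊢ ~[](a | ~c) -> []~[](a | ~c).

Tableau for the negation ~(~[](a | ~c) -> []~[](a | ~c)):
1. ~(~[](a | ~c) -> []~[](a | ~c)), u
2. ~[](a | ~c), u
3. ~[]~[](a | ~c), u
4. ~(a | ~c), v
5. ~a, v
6. c, v
7. [](a | ~c), w
8. a | ~c, w
9. ~c, w
Accessibility: uRu, uRv, uRw, vRv, wRw
The negation has an open branch (countermodel exists).

Invalid (countermodel exists)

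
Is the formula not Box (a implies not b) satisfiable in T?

1. not Box (a implies not b), 0
2. not (a implies not b), 1
3. a, 1
4. b, 1
Accessibility: 0R0, 0R1, 1R1

Satisfiable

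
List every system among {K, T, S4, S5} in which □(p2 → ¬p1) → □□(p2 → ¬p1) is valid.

T-tableau for the negation ¬(□(p2 → ¬p1) → □□(p2 → ¬p1)):
1. ¬(□(p2 → ¬p1) → □□(p2 → ¬p1)), 0
2. □(p2 → ¬p1), 0   [¬→-rule on 1]
3. ¬□□(p2 → ¬p1), 0   [¬→-rule on 1]
4. p2 → ¬p1, 0   [□-rule on 2 via 0R0]
5. ¬p1, 0   [→-rule on 4 (branches; this branch)]
6. ¬□(p2 → ¬p1), 1   [¬□-rule on 3: fresh world 1, 0R1]
7. p2 → ¬p1, 1   [□-rule on 2 via 0R1]
8. ¬p1, 1   [→-rule on 7 (branches; this branch)]
9. ¬(p2 → ¬p1), 2   [¬□-rule on 6: fresh world 2, 1R2]
10. p2, 2   [¬→-rule on 9]
11. p1, 2   [¬→-rule on 9]
Accessibility: 0R0, 0R1, 1R1, 1R2, 2R2
Complete open branch: countermodel on a T-frame, so not valid in T, nor in K (the same frame is also a K-frame).
S4-tableau for the negation ¬(□(p2 → ¬p1) → □□(p2 → ¬p1)):
1. ¬(□(p2 → ¬p1) → □□(p2 → ¬p1)), 0
2. □(p2 → ¬p1), 0   [¬→-rule on 1]
3. ¬□□(p2 → ¬p1), 0   [¬→-rule on 1]
4. p2 → ¬p1, 0   [□-rule on 2 via 0R0]
5. ¬p1, 0   [→-rule on 4 (branches; this branch)]
6. ¬□(p2 → ¬p1), 1   [¬□-rule on 3: fresh world 1, 0R1]
7. p2 → ¬p1, 1   [□-rule on 2 via 0R1]
8. ¬p1, 1   [→-rule on 7 (branches; this branch)]
9. ¬(p2 → ¬p1), 2   [¬□-rule on 6: fresh world 2, 1R2]
10. p2, 2   [¬→-rule on 9]
11. p1, 2   [¬→-rule on 9]
12. p2 → ¬p1, 2   [□-rule on 2 via 0R2]
13. ¬p1, 2   [→-rule on 12 (branches; this branch)]
Accessibility: 0R0, 0R1, 0R2, 1R1, 1R2, 2R2
Branch closes: p1 and ¬p1 both at 2.
Every branch closes (one shown): valid in S4, hence also in S5 (every theorem of S4 is a theorem of S5).

S4, S5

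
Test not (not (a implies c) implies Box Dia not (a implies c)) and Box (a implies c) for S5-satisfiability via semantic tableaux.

1. not (not (a implies c) implies Box Dia not (a implies c)) and Box (a implies c), u
2. not (not (a implies c) implies Box Dia not (a implies c)), u   [and-rule on 1]
3. Box (a implies c), u   [and-rule on 1]
4. not (a implies c), u   [neg-implies-rule on 2]
5. not Box Dia not (a implies c), u   [neg-implies-rule on 2]
6. a, u   [neg-implies-rule on 4]
7. not c, u   [neg-implies-rule on 4]
8. a implies c, u   [Box-rule on 3 via uRu]
9. c, u   [implies-rule on 8 (branches; this branch)]
Accessibility: uRu
Branch closes: c and not c both at u.
All branches of the tableau close; one closing branch shown above.

No, unsatisfiable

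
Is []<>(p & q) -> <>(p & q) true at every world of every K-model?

Not valid

Tableau for the negation ~([]<>(p & q) -> <>(p & q)):
1. ~([]<>(p & q) -> <>(p & q)), 0
2. []<>(p & q), 0
3. ~<>(p & q), 0
The negation has an open branch (countermodel exists).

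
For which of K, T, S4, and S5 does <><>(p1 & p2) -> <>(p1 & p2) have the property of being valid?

S4-tableau for the negation ~(<><>(p1 & p2) -> <>(p1 & p2)):
1. ~(<><>(p1 & p2) -> <>(p1 & p2)), 0
2. <><>(p1 & p2), 0
3. ~<>(p1 & p2), 0
4. ~(p1 & p2), 0
5. ~p2, 0
6. <>(p1 & p2), 1
7. ~(p1 & p2), 1
8. ~p2, 1
9. p1 & p2, 2
10. p1, 2
11. p2, 2
12. ~(p1 & p2), 2
13. ~p2, 2
Accessibility: 0R0, 0R1, 0R2, 1R1, 1R2, 2R2
Branch closes: p2 and ~p2 both at 2.
Every branch closes (one shown): valid in S4, hence also in S5 (every theorem of S4 is a theorem of S5).
T-tableau for the negation ~(<><>(p1 & p2) -> <>(p1 & p2)):
1. ~(<><>(p1 & p2) -> <>(p1 & p2)), 0
2. <><>(p1 & p2), 0
3. ~<>(p1 & p2), 0
4. ~(p1 & p2), 0
5. ~p2, 0
6. <>(p1 & p2), 1
7. ~(p1 & p2), 1
8. ~p2, 1
9. p1 & p2, 2
10. p1, 2
11. p2, 2
Accessibility: 0R0, 0R1, 1R1, 1R2, 2R2
Complete open branch: countermodel on a T-frame, so not valid in T, nor in K (the same frame is also a K-frame).

S4, S5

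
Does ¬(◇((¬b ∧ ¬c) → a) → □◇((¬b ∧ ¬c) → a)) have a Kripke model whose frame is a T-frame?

Satisfiable

1. ¬(◇((¬b ∧ ¬c) → a) → □◇((¬b ∧ ¬c) → a)), 0
2. ◇((¬b ∧ ¬c) → a), 0   [¬→-rule on 1]
3. ¬□◇((¬b ∧ ¬c) → a), 0   [¬→-rule on 1]
4. (¬b ∧ ¬c) → a, 1   [◇-rule on 2: fresh world 1, 0R1]
5. a, 1   [→-rule on 4 (branches; this branch)]
6. ¬◇((¬b ∧ ¬c) → a), 2   [¬□-rule on 3: fresh world 2, 0R2]
7. ¬((¬b ∧ ¬c) → a), 2   [¬◇-rule on 6 via 2R2]
8. ¬b ∧ ¬c, 2   [¬→-rule on 7]
9. ¬a, 2   [¬→-rule on 7]
10. ¬b, 2   [∧-rule on 8]
11. ¬c, 2   [∧-rule on 8]
Accessibility: 0R0, 0R1, 0R2, 1R1, 2R2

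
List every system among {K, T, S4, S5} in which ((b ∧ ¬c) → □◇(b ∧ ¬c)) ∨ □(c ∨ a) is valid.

S5

S4-tableau for the negation ¬(((b ∧ ¬c) → □◇(b ∧ ¬c)) ∨ □(c ∨ a)):
1. ¬(((b ∧ ¬c) → □◇(b ∧ ¬c)) ∨ □(c ∨ a)), 0
2. ¬((b ∧ ¬c) → □◇(b ∧ ¬c)), 0
3. ¬□(c ∨ a), 0
4. b ∧ ¬c, 0
5. ¬□◇(b ∧ ¬c), 0
6. b, 0
7. ¬c, 0
8. ¬(c ∨ a), 1
9. ¬c, 1
10. ¬a, 1
11. ¬◇(b ∧ ¬c), 2
12. ¬(b ∧ ¬c), 2
13. c, 2
Accessibility: 0R0, 0R1, 0R2, 1R1, 2R2
Complete open branch: countermodel on an S4-frame, so not valid in S4, nor in K, T (the same frame is also a K-frame and a T-frame).
S5-tableau for the negation ¬(((b ∧ ¬c) → □◇(b ∧ ¬c)) ∨ □(c ∨ a)):
1. ¬(((b ∧ ¬c) → □◇(b ∧ ¬c)) ∨ □(c ∨ a)), 0
2. ¬((b ∧ ¬c) → □◇(b ∧ ¬c)), 0
3. ¬□(c ∨ a), 0
4. b ∧ ¬c, 0
5. ¬□◇(b ∧ ¬c), 0
6. b, 0
7. ¬c, 0
8. ¬(c ∨ a), 1
9. ¬c, 1
10. ¬a, 1
11. ¬◇(b ∧ ¬c), 2
12. ¬(b ∧ ¬c), 0
13. ¬(b ∧ ¬c), 1
14. ¬(b ∧ ¬c), 2
15. c, 0
Accessibility: 0R0, 0R1, 0R2, 1R0, 1R1, 1R2, 2R0, 2R1, 2R2
Branch closes: c and ¬c both at 0.
Every branch closes (one shown): valid in S5.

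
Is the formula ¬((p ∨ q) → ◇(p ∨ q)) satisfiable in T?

Unsatisfiable (every branch closes)

1. ¬((p ∨ q) → ◇(p ∨ q)), w0
2. p ∨ q, w0   [¬→-rule on 1]
3. ¬◇(p ∨ q), w0   [¬→-rule on 1]
4. ¬(p ∨ q), w0   [¬◇-rule on 3 via w0Rw0]
5. ¬p, w0   [¬∨-rule on 4]
6. ¬q, w0   [¬∨-rule on 4]
7. q, w0   [∨-rule on 2 (branches; this branch)]
Accessibility: w0Rw0
Branch closes: q and ¬q both at w0.
(One branch shown.) All branches close.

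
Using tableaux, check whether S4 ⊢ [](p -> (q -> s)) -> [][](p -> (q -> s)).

Yes, valid

Tableau for the negation ~([](p -> (q -> s)) -> [][](p -> (q -> s))):
1. ~([](p -> (q -> s)) -> [][](p -> (q -> s))), w0
2. [](p -> (q -> s)), w0
3. ~[][](p -> (q -> s)), w0
4. p -> (q -> s), w0
5. q -> s, w0
6. s, w0
7. ~[](p -> (q -> s)), w1
8. p -> (q -> s), w1
9. q -> s, w1
10. s, w1
11. ~(p -> (q -> s)), w2
12. p, w2
13. ~(q -> s), w2
14. q, w2
15. ~s, w2
16. p -> (q -> s), w2
17. q -> s, w2
18. s, w2
Accessibility: w0Rw0, w0Rw1, w0Rw2, w1Rw1, w1Rw2, w2Rw2
Branch closes: s and ~s both at w2.
All branches of the negation close; one closing branch shown above.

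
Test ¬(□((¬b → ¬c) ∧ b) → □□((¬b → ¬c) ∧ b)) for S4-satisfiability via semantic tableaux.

No, unsatisfiable

1. ¬(□((¬b → ¬c) ∧ b) → □□((¬b → ¬c) ∧ b)), 0
2. □((¬b → ¬c) ∧ b), 0   [¬→-rule on 1]
3. ¬□□((¬b → ¬c) ∧ b), 0   [¬→-rule on 1]
4. (¬b → ¬c) ∧ b, 0   [□-rule on 2 via 0R0]
5. ¬b → ¬c, 0   [∧-rule on 4]
6. b, 0   [∧-rule on 4]
7. ¬c, 0   [→-rule on 5 (branches; this branch)]
8. ¬□((¬b → ¬c) ∧ b), 1   [¬□-rule on 3: fresh world 1, 0R1]
9. (¬b → ¬c) ∧ b, 1   [□-rule on 2 via 0R1]
10. ¬b → ¬c, 1   [∧-rule on 9]
11. b, 1   [∧-rule on 9]
12. ¬c, 1   [→-rule on 10 (branches; this branch)]
13. ¬((¬b → ¬c) ∧ b), 2   [¬□-rule on 8: fresh world 2, 1R2]
14. (¬b → ¬c) ∧ b, 2   [□-rule on 2 via 0R2]
15. ¬b → ¬c, 2   [∧-rule on 14]
16. b, 2   [∧-rule on 14]
17. ¬(¬b → ¬c), 2   [¬∧-rule on 13 (branches; this branch)]
18. ¬b, 2   [¬→-rule on 17]
19. c, 2   [¬→-rule on 17]
Accessibility: 0R0, 0R1, 0R2, 1R1, 1R2, 2R2
Branch closes: b and ¬b both at 2.
Every branch closes; the branch above is one of them.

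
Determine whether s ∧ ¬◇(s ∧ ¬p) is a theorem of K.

No, not valid

Tableau for the negation ¬(s ∧ ¬◇(s ∧ ¬p)):
1. ¬(s ∧ ¬◇(s ∧ ¬p)), 0
2. ◇(s ∧ ¬p), 0
3. s ∧ ¬p, 1
4. s, 1
5. ¬p, 1
Accessibility: 0R1
The negation has an open branch (countermodel exists).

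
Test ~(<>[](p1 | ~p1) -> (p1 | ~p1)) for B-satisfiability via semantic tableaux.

1. ~(<>[](p1 | ~p1) -> (p1 | ~p1)), w0
2. <>[](p1 | ~p1), w0
3. ~(p1 | ~p1), w0
4. ~p1, w0
5. p1, w0
Accessibility: w0Rw0
Branch closes: p1 and ~p1 both at w0.
All branches of the tableau close; one closing branch shown above.

Unsatisfiable (every branch closes)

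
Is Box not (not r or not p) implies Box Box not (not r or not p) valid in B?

Tableau for the negation not (Box not (not r or not p) implies Box Box not (not r or not p)):
1. not (Box not (not r or not p) implies Box Box not (not r or not p)), u
2. Box not (not r or not p), u
3. not Box Box not (not r or not p), u
4. not (not r or not p), u
5. r, u
6. p, u
7. not Box not (not r or not p), v
8. not (not r or not p), v
9. r, v
10. p, v
11. not r or not p, w
12. not p, w
Accessibility: uRu, uRv, vRu, vRv, vRw, wRv, wRw
The negation has an open branch (countermodel exists).

No, not valid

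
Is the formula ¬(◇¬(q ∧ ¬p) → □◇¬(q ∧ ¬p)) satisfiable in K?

Satisfiable

1. ¬(◇¬(q ∧ ¬p) → □◇¬(q ∧ ¬p)), w0
2. ◇¬(q ∧ ¬p), w0   [¬→-rule on 1]
3. ¬□◇¬(q ∧ ¬p), w0   [¬→-rule on 1]
4. ¬(q ∧ ¬p), w1   [◇-rule on 2: fresh world w1, w0Rw1]
5. p, w1   [¬∧-rule on 4 (branches; this branch)]
6. ¬◇¬(q ∧ ¬p), w2   [¬□-rule on 3: fresh world w2, w0Rw2]
Accessibility: w0Rw1, w0Rw2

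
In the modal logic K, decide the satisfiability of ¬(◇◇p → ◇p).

Satisfiable

1. ¬(◇◇p → ◇p), u
2. ◇◇p, u
3. ¬◇p, u
4. ◇p, v
5. ¬p, v
6. p, w
Accessibility: uRv, vRw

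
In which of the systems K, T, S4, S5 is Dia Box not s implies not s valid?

S4-tableau for the negation not (Dia Box not s implies not s):
1. not (Dia Box not s implies not s), w0
2. Dia Box not s, w0
3. s, w0
4. Box not s, w1
5. not s, w1
Accessibility: w0Rw0, w0Rw1, w1Rw1
Complete open branch: countermodel on an S4-frame, so not valid in S4, nor in K, T (the same frame is also a K-frame and a T-frame).
S5-tableau for the negation not (Dia Box not s implies not s):
1. not (Dia Box not s implies not s), w0
2. Dia Box not s, w0
3. s, w0
4. Box not s, w1
5. not s, w0
Accessibility: w0Rw0, w0Rw1, w1Rw0, w1Rw1
Branch closes: s and not s both at w0.
Every branch closes (one shown): valid in S5.

S5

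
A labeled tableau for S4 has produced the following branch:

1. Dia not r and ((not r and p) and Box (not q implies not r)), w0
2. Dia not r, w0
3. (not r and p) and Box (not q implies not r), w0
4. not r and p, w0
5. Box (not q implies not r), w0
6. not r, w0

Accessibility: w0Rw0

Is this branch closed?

No world carries both an atom and its negation.

Open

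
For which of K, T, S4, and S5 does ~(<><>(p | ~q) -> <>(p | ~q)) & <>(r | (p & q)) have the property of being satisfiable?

S4-tableau for the formula:
1. ~(<><>(p | ~q) -> <>(p | ~q)) & <>(r | (p & q)), 0
2. ~(<><>(p | ~q) -> <>(p | ~q)), 0   [&-rule on 1]
3. <>(r | (p & q)), 0   [&-rule on 1]
4. <><>(p | ~q), 0   [~->-rule on 2]
5. ~<>(p | ~q), 0   [~->-rule on 2]
6. ~(p | ~q), 0   [~<>-rule on 5 via 0R0]
7. ~p, 0   [~|-rule on 6]
8. q, 0   [~|-rule on 6]
9. r | (p & q), 1   [<>-rule on 3: fresh world 1, 0R1]
10. ~(p | ~q), 1   [~<>-rule on 5 via 0R1]
11. ~p, 1   [~|-rule on 10]
12. q, 1   [~|-rule on 10]
13. r, 1   [|-rule on 9 (branches; this branch)]
14. <>(p | ~q), 2   [<>-rule on 4: fresh world 2, 0R2]
15. ~(p | ~q), 2   [~<>-rule on 5 via 0R2]
16. ~p, 2   [~|-rule on 15]
17. q, 2   [~|-rule on 15]
18. p | ~q, 3   [<>-rule on 14: fresh world 3, 2R3]
19. ~(p | ~q), 3   [~<>-rule on 5 via 0R3]
20. ~p, 3   [~|-rule on 19]
21. q, 3   [~|-rule on 19]
22. ~q, 3   [|-rule on 18 (branches; this branch)]
Accessibility: 0R0, 0R1, 0R2, 0R3, 1R1, 2R2, 2R3, 3R3
Branch closes: q and ~q both at 3.
Every branch closes (one shown): unsatisfiable in S4, hence also in S5 (every S5-frame is an S4-frame).
T-tableau for the formula:
1. ~(<><>(p | ~q) -> <>(p | ~q)) & <>(r | (p & q)), 0
2. ~(<><>(p | ~q) -> <>(p | ~q)), 0   [&-rule on 1]
3. <>(r | (p & q)), 0   [&-rule on 1]
4. <><>(p | ~q), 0   [~->-rule on 2]
5. ~<>(p | ~q), 0   [~->-rule on 2]
6. ~(p | ~q), 0   [~<>-rule on 5 via 0R0]
7. ~p, 0   [~|-rule on 6]
8. q, 0   [~|-rule on 6]
9. r | (p & q), 1   [<>-rule on 3: fresh world 1, 0R1]
10. ~(p | ~q), 1   [~<>-rule on 5 via 0R1]
11. ~p, 1   [~|-rule on 10]
12. q, 1   [~|-rule on 10]
13. r, 1   [|-rule on 9 (branches; this branch)]
14. <>(p | ~q), 2   [<>-rule on 4: fresh world 2, 0R2]
15. ~(p | ~q), 2   [~<>-rule on 5 via 0R2]
16. ~p, 2   [~|-rule on 15]
17. q, 2   [~|-rule on 15]
18. p | ~q, 3   [<>-rule on 14: fresh world 3, 2R3]
19. ~q, 3   [|-rule on 18 (branches; this branch)]
Accessibility: 0R0, 0R1, 0R2, 1R1, 2R2, 2R3, 3R3
Complete open branch: satisfiable in T, hence also in K (this T-model is also a K-model).

K, T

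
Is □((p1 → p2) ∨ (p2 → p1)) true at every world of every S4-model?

Tableau for the negation ¬□((p1 → p2) ∨ (p2 → p1)):
1. ¬□((p1 → p2) ∨ (p2 → p1)), 0
2. ¬((p1 → p2) ∨ (p2 → p1)), 1   [¬□-rule on 1: fresh world 1, 0R1]
3. ¬(p1 → p2), 1   [¬∨-rule on 2]
4. ¬(p2 → p1), 1   [¬∨-rule on 2]
5. p1, 1   [¬→-rule on 3]
6. ¬p2, 1   [¬→-rule on 3]
7. p2, 1   [¬→-rule on 4]
8. ¬p1, 1   [¬→-rule on 4]
Accessibility: 0R0, 0R1, 1R1
Branch closes: p2 and ¬p2 both at 1.
All branches of the negation close; one closing branch shown above.

Yes, valid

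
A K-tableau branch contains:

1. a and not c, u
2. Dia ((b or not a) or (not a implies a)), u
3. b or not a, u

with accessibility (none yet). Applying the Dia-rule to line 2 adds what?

a fresh world v with uRv, and (b or not a) or (not a implies a) at v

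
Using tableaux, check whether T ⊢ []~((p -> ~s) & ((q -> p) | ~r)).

No, not valid

Tableau for the negation ~[]~((p -> ~s) & ((q -> p) | ~r)):
1. ~[]~((p -> ~s) & ((q -> p) | ~r)), u
2. (p -> ~s) & ((q -> p) | ~r), v
3. p -> ~s, v
4. (q -> p) | ~r, v
5. ~s, v
6. ~r, v
Accessibility: uRu, uRv, vRv
The negation has an open branch (countermodel exists).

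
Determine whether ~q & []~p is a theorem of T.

Not valid

Tableau for the negation ~(~q & []~p):
1. ~(~q & []~p), 0
2. ~[]~p, 0
3. p, 1
Accessibility: 0R0, 0R1, 1R1
The negation has an open branch (countermodel exists).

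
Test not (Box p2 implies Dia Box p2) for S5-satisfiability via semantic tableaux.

1. not (Box p2 implies Dia Box p2), u
2. Box p2, u   [neg-implies-rule on 1]
3. not Dia Box p2, u   [neg-implies-rule on 1]
4. p2, u   [Box-rule on 2 via uRu]
5. not Box p2, u   [neg-Dia-rule on 3 via uRu]
6. not p2, v   [neg-Box-rule on 5: fresh world v, uRv]
7. p2, v   [Box-rule on 2 via uRv]
Accessibility: uRu, uRv, vRu, vRv
Branch closes: p2 and not p2 both at v.
(One branch shown.) All branches close.

Unsatisfiable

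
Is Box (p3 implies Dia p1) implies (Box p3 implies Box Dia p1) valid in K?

Yes, valid

Tableau for the negation not (Box (p3 implies Dia p1) implies (Box p3 implies Box Dia p1)):
1. not (Box (p3 implies Dia p1) implies (Box p3 implies Box Dia p1)), 0
2. Box (p3 implies Dia p1), 0   [neg-implies-rule on 1]
3. not (Box p3 implies Box Dia p1), 0   [neg-implies-rule on 1]
4. Box p3, 0   [neg-implies-rule on 3]
5. not Box Dia p1, 0   [neg-implies-rule on 3]
6. not Dia p1, 1   [neg-Box-rule on 5: fresh world 1, 0R1]
7. p3 implies Dia p1, 1   [Box-rule on 2 via 0R1]
8. p3, 1   [Box-rule on 4 via 0R1]
9. Dia p1, 1   [implies-rule on 7 (branches; this branch)]
10. p1, 2   [Dia-rule on 9: fresh world 2, 1R2]
11. not p1, 2   [neg-Dia-rule on 6 via 1R2]
Accessibility: 0R1, 1R2
Branch closes: p1 and not p1 both at 2.
All branches of the negation close; one closing branch shown above.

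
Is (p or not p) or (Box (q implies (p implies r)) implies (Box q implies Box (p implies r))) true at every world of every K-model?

Tableau for the negation not ((p or not p) or (Box (q implies (p implies r)) implies (Box q implies Box (p implies r)))):
1. not ((p or not p) or (Box (q implies (p implies r)) implies (Box q implies Box (p implies r)))), u
2. not (p or not p), u   [neg-or-rule on 1]
3. not (Box (q implies (p implies r)) implies (Box q implies Box (p implies r))), u   [neg-or-rule on 1]
4. not p, u   [neg-or-rule on 2]
5. p, u   [neg-or-rule on 2]
Branch closes: p and not p both at u.
All branches of the negation close; one closing branch shown above.

Valid in K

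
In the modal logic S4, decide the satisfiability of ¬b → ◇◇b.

1. ¬b → ◇◇b, w0
2. ◇◇b, w0
3. ◇b, w1
4. b, w2
Accessibility: w0Rw0, w0Rw1, w0Rw2, w1Rw1, w1Rw2, w2Rw2

Yes, satisfiable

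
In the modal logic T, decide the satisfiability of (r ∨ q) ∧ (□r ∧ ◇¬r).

Unsatisfiable (every branch closes)

1. (r ∨ q) ∧ (□r ∧ ◇¬r), 0
2. r ∨ q, 0
3. □r ∧ ◇¬r, 0
4. □r, 0
5. ◇¬r, 0
6. r, 0
7. q, 0
8. ¬r, 1
9. r, 1
Accessibility: 0R0, 0R1, 1R1
Branch closes: r and ¬r both at 1.
All branches of the tableau close; one closing branch shown above.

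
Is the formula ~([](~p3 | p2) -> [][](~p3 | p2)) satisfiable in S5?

1. ~([](~p3 | p2) -> [][](~p3 | p2)), 0
2. [](~p3 | p2), 0
3. ~[][](~p3 | p2), 0
4. ~p3 | p2, 0
5. p2, 0
6. ~[](~p3 | p2), 1
7. ~p3 | p2, 1
8. p2, 1
9. ~(~p3 | p2), 2
10. p3, 2
11. ~p2, 2
12. ~p3 | p2, 2
13. p2, 2
Accessibility: 0R0, 0R1, 0R2, 1R0, 1R1, 1R2, 2R0, 2R1, 2R2
Branch closes: p2 and ~p2 both at 2.
(One branch shown.) All branches close.

Unsatisfiable (every branch closes)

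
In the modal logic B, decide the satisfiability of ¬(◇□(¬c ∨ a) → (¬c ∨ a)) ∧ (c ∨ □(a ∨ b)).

No, unsatisfiable

1. ¬(◇□(¬c ∨ a) → (¬c ∨ a)) ∧ (c ∨ □(a ∨ b)), w0
2. ¬(◇□(¬c ∨ a) → (¬c ∨ a)), w0   [∧-rule on 1]
3. c ∨ □(a ∨ b), w0   [∧-rule on 1]
4. ◇□(¬c ∨ a), w0   [¬→-rule on 2]
5. ¬(¬c ∨ a), w0   [¬→-rule on 2]
6. c, w0   [¬∨-rule on 5]
7. ¬a, w0   [¬∨-rule on 5]
8. □(a ∨ b), w0   [∨-rule on 3 (branches; this branch)]
9. a ∨ b, w0   [□-rule on 8 via w0Rw0]
10. b, w0   [∨-rule on 9 (branches; this branch)]
11. □(¬c ∨ a), w1   [◇-rule on 4: fresh world w1, w0Rw1]
12. a ∨ b, w1   [□-rule on 8 via w0Rw1]
13. ¬c ∨ a, w0   [□-rule on 11 via w1Rw0]
14. ¬c ∨ a, w1   [□-rule on 11 via w1Rw1]
15. b, w1   [∨-rule on 12 (branches; this branch)]
16. a, w0   [∨-rule on 13 (branches; this branch)]
Accessibility: w0Rw0, w0Rw1, w1Rw0, w1Rw1
Branch closes: a and ¬a both at w0.
Every branch closes; the branch above is one of them.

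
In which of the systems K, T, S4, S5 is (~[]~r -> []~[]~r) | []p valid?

S5

S5-tableau for the negation ~((~[]~r -> []~[]~r) | []p):
1. ~((~[]~r -> []~[]~r) | []p), u
2. ~(~[]~r -> []~[]~r), u
3. ~[]p, u
4. ~[]~r, u
5. ~[]~[]~r, u
6. ~p, v
7. r, w
8. []~r, x
9. ~r, u
10. ~r, v
11. ~r, w
Accessibility: uRu, uRv, uRw, uRx, vRu, vRv, vRw, vRx, wRu, wRv, wRw, wRx, xRu, xRv, xRw, xRx
Branch closes: r and ~r both at w.
Every branch closes (one shown): valid in S5.
S4-tableau for the negation ~((~[]~r -> []~[]~r) | []p):
1. ~((~[]~r -> []~[]~r) | []p), u
2. ~(~[]~r -> []~[]~r), u
3. ~[]p, u
4. ~[]~r, u
5. ~[]~[]~r, u
6. ~p, v
7. r, w
8. []~r, x
9. ~r, x
Accessibility: uRu, uRv, uRw, uRx, vRv, wRw, xRx
Complete open branch: countermodel on an S4-frame, so not valid in S4, nor in K, T (the same frame is also a K-frame and a T-frame).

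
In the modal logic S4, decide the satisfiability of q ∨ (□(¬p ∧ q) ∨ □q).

1. q ∨ (□(¬p ∧ q) ∨ □q), w0
2. □(¬p ∧ q) ∨ □q, w0
3. □q, w0
4. q, w0
Accessibility: w0Rw0

Satisfiable (open branch found)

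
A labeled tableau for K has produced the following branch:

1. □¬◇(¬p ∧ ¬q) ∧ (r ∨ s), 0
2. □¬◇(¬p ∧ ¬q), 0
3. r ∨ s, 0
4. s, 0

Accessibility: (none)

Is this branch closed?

No atom appears with both signs at the same world.

Not closed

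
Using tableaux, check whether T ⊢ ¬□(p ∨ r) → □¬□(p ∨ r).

Not valid

Tableau for the negation ¬(¬□(p ∨ r) → □¬□(p ∨ r)):
1. ¬(¬□(p ∨ r) → □¬□(p ∨ r)), u
2. ¬□(p ∨ r), u
3. ¬□¬□(p ∨ r), u
4. ¬(p ∨ r), v
5. ¬p, v
6. ¬r, v
7. □(p ∨ r), w
8. p ∨ r, w
9. r, w
Accessibility: uRu, uRv, uRw, vRv, wRw
The negation has an open branch (countermodel exists).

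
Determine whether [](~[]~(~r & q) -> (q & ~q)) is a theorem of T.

Tableau for the negation ~[](~[]~(~r & q) -> (q & ~q)):
1. ~[](~[]~(~r & q) -> (q & ~q)), w0
2. ~(~[]~(~r & q) -> (q & ~q)), w1
3. ~[]~(~r & q), w1
4. ~(q & ~q), w1
5. q, w1
6. ~r & q, w2
7. ~r, w2
8. q, w2
Accessibility: w0Rw0, w0Rw1, w1Rw1, w1Rw2, w2Rw2
The negation has an open branch (countermodel exists).

Invalid (countermodel exists)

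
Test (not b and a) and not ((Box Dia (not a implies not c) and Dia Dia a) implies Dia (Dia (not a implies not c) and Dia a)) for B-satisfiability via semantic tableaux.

1. (not b and a) and not ((Box Dia (not a implies not c) and Dia Dia a) implies Dia (Dia (not a implies not c) and Dia a)), w0
2. not b and a, w0   [and-rule on 1]
3. not ((Box Dia (not a implies not c) and Dia Dia a) implies Dia (Dia (not a implies not c) and Dia a)), w0   [and-rule on 1]
4. not b, w0   [and-rule on 2]
5. a, w0   [and-rule on 2]
6. Box Dia (not a implies not c) and Dia Dia a, w0   [neg-implies-rule on 3]
7. not Dia (Dia (not a implies not c) and Dia a), w0   [neg-implies-rule on 3]
8. Box Dia (not a implies not c), w0   [and-rule on 6]
9. Dia Dia a, w0   [and-rule on 6]
10. not (Dia (not a implies not c) and Dia a), w0   [neg-Dia-rule on 7 via w0Rw0]
11. Dia (not a implies not c), w0   [Box-rule on 8 via w0Rw0]
12. not Dia (not a implies not c), w0   [neg-and-rule on 10 (branches; this branch)]
13. not (not a implies not c), w0   [neg-Dia-rule on 12 via w0Rw0]
14. not a, w0   [neg-implies-rule on 13]
15. c, w0   [neg-implies-rule on 13]
Accessibility: w0Rw0
Branch closes: a and not a both at w0.
Every branch closes; the branch above is one of them.

Unsatisfiable (every branch closes)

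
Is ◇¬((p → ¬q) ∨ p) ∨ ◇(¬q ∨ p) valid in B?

No, not valid

Tableau for the negation ¬(◇¬((p → ¬q) ∨ p) ∨ ◇(¬q ∨ p)):
1. ¬(◇¬((p → ¬q) ∨ p) ∨ ◇(¬q ∨ p)), 0
2. ¬◇¬((p → ¬q) ∨ p), 0
3. ¬◇(¬q ∨ p), 0
4. (p → ¬q) ∨ p, 0
5. ¬(¬q ∨ p), 0
6. q, 0
7. ¬p, 0
8. p → ¬q, 0
Accessibility: 0R0
The negation has an open branch (countermodel exists).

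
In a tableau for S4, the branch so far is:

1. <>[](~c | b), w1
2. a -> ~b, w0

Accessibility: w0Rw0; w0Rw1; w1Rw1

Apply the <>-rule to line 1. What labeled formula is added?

a fresh world w2 with w1Rw2, and [](~c | b) at w2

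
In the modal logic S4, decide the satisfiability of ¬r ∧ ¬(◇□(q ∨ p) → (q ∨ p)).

1. ¬r ∧ ¬(◇□(q ∨ p) → (q ∨ p)), w0
2. ¬r, w0
3. ¬(◇□(q ∨ p) → (q ∨ p)), w0
4. ◇□(q ∨ p), w0
5. ¬(q ∨ p), w0
6. ¬q, w0
7. ¬p, w0
8. □(q ∨ p), w1
9. q ∨ p, w1
10. p, w1
Accessibility: w0Rw0, w0Rw1, w1Rw1

Yes, satisfiable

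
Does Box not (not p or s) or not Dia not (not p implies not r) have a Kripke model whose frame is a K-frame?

1. Box not (not p or s) or not Dia not (not p implies not r), w0
2. not Dia not (not p implies not r), w0   [or-rule on 1 (branches; this branch)]

Satisfiable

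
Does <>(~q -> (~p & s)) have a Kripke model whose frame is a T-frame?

1. <>(~q -> (~p & s)), w0
2. ~q -> (~p & s), w1
3. ~p & s, w1
4. ~p, w1
5. s, w1
Accessibility: w0Rw0, w0Rw1, w1Rw1

Satisfiable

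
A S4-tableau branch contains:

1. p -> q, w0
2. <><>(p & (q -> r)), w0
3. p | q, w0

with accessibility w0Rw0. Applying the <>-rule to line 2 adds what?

a fresh world w1 with w0Rw1, and <>(p & (q -> r)) at w1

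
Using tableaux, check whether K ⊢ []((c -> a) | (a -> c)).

Yes, valid

Tableau for the negation ~[]((c -> a) | (a -> c)):
1. ~[]((c -> a) | (a -> c)), w0
2. ~((c -> a) | (a -> c)), w1
3. ~(c -> a), w1
4. ~(a -> c), w1
5. c, w1
6. ~a, w1
7. a, w1
8. ~c, w1
Accessibility: w0Rw1
Branch closes: a and ~a both at w1.
Every branch of the negation's tableau closes; the branch above is one of them.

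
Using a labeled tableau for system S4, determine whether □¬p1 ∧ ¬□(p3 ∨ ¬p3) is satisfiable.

Unsatisfiable (every branch closes)

1. □¬p1 ∧ ¬□(p3 ∨ ¬p3), u
2. □¬p1, u
3. ¬□(p3 ∨ ¬p3), u
4. ¬p1, u
5. ¬(p3 ∨ ¬p3), v
6. ¬p3, v
7. p3, v
Accessibility: uRu, uRv, vRv
Branch closes: p3 and ¬p3 both at v.
Every branch closes; the branch above is one of them.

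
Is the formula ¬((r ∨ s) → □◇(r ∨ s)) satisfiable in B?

Unsatisfiable (every branch closes)

1. ¬((r ∨ s) → □◇(r ∨ s)), 0
2. r ∨ s, 0
3. ¬□◇(r ∨ s), 0
4. s, 0
5. ¬◇(r ∨ s), 1
6. ¬(r ∨ s), 0
7. ¬r, 0
8. ¬s, 0
Accessibility: 0R0, 0R1, 1R0, 1R1
Branch closes: s and ¬s both at 0.
All branches of the tableau close; one closing branch shown above.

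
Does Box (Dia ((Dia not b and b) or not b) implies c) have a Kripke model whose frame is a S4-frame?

Satisfiable (open branch found)

1. Box (Dia ((Dia not b and b) or not b) implies c), u
2. Dia ((Dia not b and b) or not b) implies c, u   [Box-rule on 1 via uRu]
3. c, u   [implies-rule on 2 (branches; this branch)]
Accessibility: uRu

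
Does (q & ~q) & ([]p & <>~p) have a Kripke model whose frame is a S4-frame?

Unsatisfiable (every branch closes)

1. (q & ~q) & ([]p & <>~p), 0
2. q & ~q, 0
3. []p & <>~p, 0
4. q, 0
5. ~q, 0
Accessibility: 0R0
Branch closes: q and ~q both at 0.
Every branch closes; the branch above is one of them.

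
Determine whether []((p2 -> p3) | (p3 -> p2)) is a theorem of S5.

Tableau for the negation ~[]((p2 -> p3) | (p3 -> p2)):
1. ~[]((p2 -> p3) | (p3 -> p2)), w0
2. ~((p2 -> p3) | (p3 -> p2)), w1
3. ~(p2 -> p3), w1
4. ~(p3 -> p2), w1
5. p2, w1
6. ~p3, w1
7. p3, w1
8. ~p2, w1
Accessibility: w0Rw0, w0Rw1, w1Rw0, w1Rw1
Branch closes: p3 and ~p3 both at w1.
All branches of the negation close; one closing branch shown above.

Valid in S5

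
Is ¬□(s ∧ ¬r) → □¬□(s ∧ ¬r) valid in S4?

Tableau for the negation ¬(¬□(s ∧ ¬r) → □¬□(s ∧ ¬r)):
1. ¬(¬□(s ∧ ¬r) → □¬□(s ∧ ¬r)), 0
2. ¬□(s ∧ ¬r), 0
3. ¬□¬□(s ∧ ¬r), 0
4. ¬(s ∧ ¬r), 1
5. r, 1
6. □(s ∧ ¬r), 2
7. s ∧ ¬r, 2
8. s, 2
9. ¬r, 2
Accessibility: 0R0, 0R1, 0R2, 1R1, 2R2
The negation has an open branch (countermodel exists).

Invalid (countermodel exists)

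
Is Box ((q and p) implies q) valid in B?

Yes, valid

Tableau for the negation not Box ((q and p) implies q):
1. not Box ((q and p) implies q), w0
2. not ((q and p) implies q), w1
3. q and p, w1
4. not q, w1
5. q, w1
6. p, w1
Accessibility: w0Rw0, w0Rw1, w1Rw0, w1Rw1
Branch closes: q and not q both at w1.
All branches of the negation close; one closing branch shown above.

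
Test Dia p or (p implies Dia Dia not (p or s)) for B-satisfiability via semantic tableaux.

1. Dia p or (p implies Dia Dia not (p or s)), w0
2. p implies Dia Dia not (p or s), w0
3. Dia Dia not (p or s), w0
4. Dia not (p or s), w1
5. not (p or s), w2
6. not p, w2
7. not s, w2
Accessibility: w0Rw0, w0Rw1, w1Rw0, w1Rw1, w1Rw2, w2Rw1, w2Rw2

Yes, satisfiable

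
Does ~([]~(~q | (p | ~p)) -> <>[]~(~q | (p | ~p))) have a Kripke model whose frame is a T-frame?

1. ~([]~(~q | (p | ~p)) -> <>[]~(~q | (p | ~p))), 0
2. []~(~q | (p | ~p)), 0
3. ~<>[]~(~q | (p | ~p)), 0
4. ~(~q | (p | ~p)), 0
5. q, 0
6. ~(p | ~p), 0
7. ~p, 0
8. p, 0
Accessibility: 0R0
Branch closes: p and ~p both at 0.
Every branch closes; the branch above is one of them.

Unsatisfiable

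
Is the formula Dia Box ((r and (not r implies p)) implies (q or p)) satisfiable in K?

Yes, satisfiable

1. Dia Box ((r and (not r implies p)) implies (q or p)), 0
2. Box ((r and (not r implies p)) implies (q or p)), 1
Accessibility: 0R1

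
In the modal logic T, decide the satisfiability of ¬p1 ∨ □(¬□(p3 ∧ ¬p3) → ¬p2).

1. ¬p1 ∨ □(¬□(p3 ∧ ¬p3) → ¬p2), w0
2. □(¬□(p3 ∧ ¬p3) → ¬p2), w0   [∨-rule on 1 (branches; this branch)]
3. ¬□(p3 ∧ ¬p3) → ¬p2, w0   [□-rule on 2 via w0Rw0]
4. ¬p2, w0   [→-rule on 3 (branches; this branch)]
Accessibility: w0Rw0

Satisfiable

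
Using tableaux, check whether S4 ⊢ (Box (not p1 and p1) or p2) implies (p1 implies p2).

Yes, valid

Tableau for the negation not ((Box (not p1 and p1) or p2) implies (p1 implies p2)):
1. not ((Box (not p1 and p1) or p2) implies (p1 implies p2)), 0
2. Box (not p1 and p1) or p2, 0   [neg-implies-rule on 1]
3. not (p1 implies p2), 0   [neg-implies-rule on 1]
4. p1, 0   [neg-implies-rule on 3]
5. not p2, 0   [neg-implies-rule on 3]
6. Box (not p1 and p1), 0   [or-rule on 2 (branches; this branch)]
7. not p1 and p1, 0   [Box-rule on 6 via 0R0]
8. not p1, 0   [and-rule on 7]
Accessibility: 0R0
Branch closes: p1 and not p1 both at 0.
Every branch of the negation's tableau closes; the branch above is one of them.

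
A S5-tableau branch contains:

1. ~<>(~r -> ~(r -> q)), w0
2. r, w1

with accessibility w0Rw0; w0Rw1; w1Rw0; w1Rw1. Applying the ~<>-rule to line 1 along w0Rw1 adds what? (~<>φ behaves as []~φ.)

~<>φ behaves as []~φ: propagate the negated body to each accessible world.

~(~r -> ~(r -> q)), w1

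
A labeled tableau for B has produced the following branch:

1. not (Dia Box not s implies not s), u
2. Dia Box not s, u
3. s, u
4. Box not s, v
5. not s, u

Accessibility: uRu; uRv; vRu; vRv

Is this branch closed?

Yes, closed

Both s and not s appear at u.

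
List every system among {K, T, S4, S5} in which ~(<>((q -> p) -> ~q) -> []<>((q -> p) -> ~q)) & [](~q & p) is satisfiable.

K

K-tableau for the formula:
1. ~(<>((q -> p) -> ~q) -> []<>((q -> p) -> ~q)) & [](~q & p), w0
2. ~(<>((q -> p) -> ~q) -> []<>((q -> p) -> ~q)), w0
3. [](~q & p), w0
4. <>((q -> p) -> ~q), w0
5. ~[]<>((q -> p) -> ~q), w0
6. (q -> p) -> ~q, w1
7. ~q & p, w1
8. ~q, w1
9. p, w1
10. ~<>((q -> p) -> ~q), w2
11. ~q & p, w2
12. ~q, w2
13. p, w2
Accessibility: w0Rw1, w0Rw2
Complete open branch: satisfiable in K.
T-tableau for the formula:
1. ~(<>((q -> p) -> ~q) -> []<>((q -> p) -> ~q)) & [](~q & p), w0
2. ~(<>((q -> p) -> ~q) -> []<>((q -> p) -> ~q)), w0
3. [](~q & p), w0
4. <>((q -> p) -> ~q), w0
5. ~[]<>((q -> p) -> ~q), w0
6. ~q & p, w0
7. ~q, w0
8. p, w0
9. (q -> p) -> ~q, w1
10. ~q & p, w1
11. ~q, w1
12. p, w1
13. ~<>((q -> p) -> ~q), w2
14. ~q & p, w2
15. ~q, w2
16. p, w2
17. ~((q -> p) -> ~q), w2
18. q -> p, w2
19. q, w2
Accessibility: w0Rw0, w0Rw1, w0Rw2, w1Rw1, w2Rw2
Branch closes: q and ~q both at w2.
Every branch closes (one shown): unsatisfiable in T, hence also in S4, S5 (every S4/S5-frame is a T-frame).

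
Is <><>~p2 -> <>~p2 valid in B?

Tableau for the negation ~(<><>~p2 -> <>~p2):
1. ~(<><>~p2 -> <>~p2), w0
2. <><>~p2, w0   [~->-rule on 1]
3. ~<>~p2, w0   [~->-rule on 1]
4. p2, w0   [~<>-rule on 3 via w0Rw0]
5. <>~p2, w1   [<>-rule on 2: fresh world w1, w0Rw1]
6. p2, w1   [~<>-rule on 3 via w0Rw1]
7. ~p2, w2   [<>-rule on 5: fresh world w2, w1Rw2]
Accessibility: w0Rw0, w0Rw1, w1Rw0, w1Rw1, w1Rw2, w2Rw1, w2Rw2
The negation has an open branch (countermodel exists).

Invalid (countermodel exists)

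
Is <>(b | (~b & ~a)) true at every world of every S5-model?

No, not valid

Tableau for the negation ~<>(b | (~b & ~a)):
1. ~<>(b | (~b & ~a)), 0
2. ~(b | (~b & ~a)), 0   [~<>-rule on 1 via 0R0]
3. ~b, 0   [~|-rule on 2]
4. ~(~b & ~a), 0   [~|-rule on 2]
5. a, 0   [~&-rule on 4 (branches; this branch)]
Accessibility: 0R0
The negation has an open branch (countermodel exists).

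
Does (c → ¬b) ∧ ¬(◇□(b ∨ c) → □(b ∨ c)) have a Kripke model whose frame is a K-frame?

Satisfiable (open branch found)

1. (c → ¬b) ∧ ¬(◇□(b ∨ c) → □(b ∨ c)), w0
2. c → ¬b, w0
3. ¬(◇□(b ∨ c) → □(b ∨ c)), w0
4. ◇□(b ∨ c), w0
5. ¬□(b ∨ c), w0
6. ¬b, w0
7. □(b ∨ c), w1
8. ¬(b ∨ c), w2
9. ¬b, w2
10. ¬c, w2
Accessibility: w0Rw1, w0Rw2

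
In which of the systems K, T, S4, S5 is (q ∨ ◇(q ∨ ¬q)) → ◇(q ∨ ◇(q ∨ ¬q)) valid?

T, S4, S5

T-tableau for the negation ¬((q ∨ ◇(q ∨ ¬q)) → ◇(q ∨ ◇(q ∨ ¬q))):
1. ¬((q ∨ ◇(q ∨ ¬q)) → ◇(q ∨ ◇(q ∨ ¬q))), u
2. q ∨ ◇(q ∨ ¬q), u   [¬→-rule on 1]
3. ¬◇(q ∨ ◇(q ∨ ¬q)), u   [¬→-rule on 1]
4. ¬(q ∨ ◇(q ∨ ¬q)), u   [¬◇-rule on 3 via uRu]
5. ¬q, u   [¬∨-rule on 4]
6. ¬◇(q ∨ ¬q), u   [¬∨-rule on 4]
7. ¬(q ∨ ¬q), u   [¬◇-rule on 6 via uRu]
8. q, u   [¬∨-rule on 7]
Accessibility: uRu
Branch closes: q and ¬q both at u.
Every branch closes (one shown): valid in T, hence also in S4, S5 (every theorem of T is a theorem of S4 and S5).
K-tableau for the negation ¬((q ∨ ◇(q ∨ ¬q)) → ◇(q ∨ ◇(q ∨ ¬q))):
1. ¬((q ∨ ◇(q ∨ ¬q)) → ◇(q ∨ ◇(q ∨ ¬q))), u
2. q ∨ ◇(q ∨ ¬q), u   [¬→-rule on 1]
3. ¬◇(q ∨ ◇(q ∨ ¬q)), u   [¬→-rule on 1]
4. ◇(q ∨ ¬q), u   [∨-rule on 2 (branches; this branch)]
5. q ∨ ¬q, v   [◇-rule on 4: fresh world v, uRv]
6. ¬(q ∨ ◇(q ∨ ¬q)), v   [¬◇-rule on 3 via uRv]
7. ¬q, v   [¬∨-rule on 6]
8. ¬◇(q ∨ ¬q), v   [¬∨-rule on 6]
Accessibility: uRv
Complete open branch: countermodel on a K-frame, so not valid in K.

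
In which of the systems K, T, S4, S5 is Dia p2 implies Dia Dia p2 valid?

T, S4, S5

K-tableau for the negation not (Dia p2 implies Dia Dia p2):
1. not (Dia p2 implies Dia Dia p2), 0
2. Dia p2, 0
3. not Dia Dia p2, 0
4. p2, 1
5. not Dia p2, 1
Accessibility: 0R1
Complete open branch: countermodel on a K-frame, so not valid in K.
T-tableau for the negation not (Dia p2 implies Dia Dia p2):
1. not (Dia p2 implies Dia Dia p2), 0
2. Dia p2, 0
3. not Dia Dia p2, 0
4. not Dia p2, 0
5. not p2, 0
6. p2, 1
7. not Dia p2, 1
8. not p2, 1
Accessibility: 0R0, 0R1, 1R1
Branch closes: p2 and not p2 both at 1.
Every branch closes (one shown): valid in T, hence also in S4, S5 (every theorem of T is a theorem of S4 and S5).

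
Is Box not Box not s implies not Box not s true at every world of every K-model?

No, not valid

Tableau for the negation not (Box not Box not s implies not Box not s):
1. not (Box not Box not s implies not Box not s), w0
2. Box not Box not s, w0
3. Box not s, w0
The negation has an open branch (countermodel exists).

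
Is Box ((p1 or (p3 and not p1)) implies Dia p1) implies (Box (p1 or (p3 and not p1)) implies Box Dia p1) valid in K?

Yes, valid

Tableau for the negation not (Box ((p1 or (p3 and not p1)) implies Dia p1) implies (Box (p1 or (p3 and not p1)) implies Box Dia p1)):
1. not (Box ((p1 or (p3 and not p1)) implies Dia p1) implies (Box (p1 or (p3 and not p1)) implies Box Dia p1)), u
2. Box ((p1 or (p3 and not p1)) implies Dia p1), u   [neg-implies-rule on 1]
3. not (Box (p1 or (p3 and not p1)) implies Box Dia p1), u   [neg-implies-rule on 1]
4. Box (p1 or (p3 and not p1)), u   [neg-implies-rule on 3]
5. not Box Dia p1, u   [neg-implies-rule on 3]
6. not Dia p1, v   [neg-Box-rule on 5: fresh world v, uRv]
7. (p1 or (p3 and not p1)) implies Dia p1, v   [Box-rule on 2 via uRv]
8. p1 or (p3 and not p1), v   [Box-rule on 4 via uRv]
9. Dia p1, v   [implies-rule on 7 (branches; this branch)]
10. p3 and not p1, v   [or-rule on 8 (branches; this branch)]
11. p3, v   [and-rule on 10]
12. not p1, v   [and-rule on 10]
13. p1, w   [Dia-rule on 9: fresh world w, vRw]
14. not p1, w   [neg-Dia-rule on 6 via vRw]
Accessibility: uRv, vRw
Branch closes: p1 and not p1 both at w.
Every branch of the negation's tableau closes; the branch above is one of them.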